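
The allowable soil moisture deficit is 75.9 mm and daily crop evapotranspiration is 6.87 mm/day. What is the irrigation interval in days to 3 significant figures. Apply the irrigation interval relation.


Approach: apply the irrigation interval relation, interval = SMD / ETc.
interval = 75.9 / 6.87 = 11.0 days
Therefore the irrigation interval = 11.0 days.


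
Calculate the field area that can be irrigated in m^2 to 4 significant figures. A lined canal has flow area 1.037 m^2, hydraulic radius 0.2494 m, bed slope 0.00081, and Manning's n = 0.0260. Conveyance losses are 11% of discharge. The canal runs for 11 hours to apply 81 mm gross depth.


Approach: apply Manning's equation with a conveyance and depth budget, Q = (1/n)*A*R^(2/3)*S^(1/2); Q_field = Q*(1-loss); Area = Q_field*t/(d/1000).
Step 1 — canal discharge (Manning's equation):
  Q = (1/0.0260) * 1.037 * 0.2494^(2/3) * 0.00081^(1/2) = 0.449758 m^3/s
Step 2 — delivered flow: Q_field = 0.449758*(1 - 11/100) = 0.400285 m^3/s
Step 3 — volume delivered: V = 0.400285 * 11*3600 = 15851.3 m^3
Step 4 — area served: A = V / (depth/1000) = 15851.3 / 0.081 = 195700 m^2
Therefore the field area that can be irrigated = 195700 m^2.


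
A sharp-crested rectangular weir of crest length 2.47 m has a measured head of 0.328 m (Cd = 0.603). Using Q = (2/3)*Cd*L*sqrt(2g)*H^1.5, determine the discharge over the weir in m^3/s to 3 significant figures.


Q = (2/3)*0.603*2.47*sqrt(2*9.81)*0.328^1.5 = 0.826 m^3/s
Therefore the discharge over the weir = 0.826 m^3/s.


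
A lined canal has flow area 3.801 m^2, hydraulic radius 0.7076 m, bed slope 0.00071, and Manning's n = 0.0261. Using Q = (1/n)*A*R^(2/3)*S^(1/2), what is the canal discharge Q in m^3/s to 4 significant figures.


Q = (1/0.0261) * 3.801 * 0.7076^(2/3) * 0.00071^(1/2) = 3.081 m^3/s
Therefore the canal discharge Q = 3.081 m^3/s.


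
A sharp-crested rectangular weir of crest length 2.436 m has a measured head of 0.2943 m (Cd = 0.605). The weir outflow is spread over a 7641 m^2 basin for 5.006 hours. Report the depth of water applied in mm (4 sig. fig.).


Approach: apply the rectangular weir equation with a volume-to-depth conversion, Q = (2/3)*Cd*L*sqrt(2g)*H^1.5; d = Q*t/A * 1000.
Step 1 — weir discharge:
  Q = (2/3)*0.605*2.436*sqrt(2*9.81)*0.2943^1.5 = 0.694826 m^3/s
Step 2 — volume: V = 0.694826 * 5.006*3600 = 12521.9 m^3
Step 3 — depth: d = V/A * 1000 = 12521.9/7641 * 1000 = 1639 mm
Therefore the depth of water applied = 1639 mm.


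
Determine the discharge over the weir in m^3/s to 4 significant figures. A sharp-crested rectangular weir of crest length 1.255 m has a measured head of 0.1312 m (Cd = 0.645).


Approach: apply the rectangular weir equation, Q = (2/3)*Cd*L*sqrt(2g)*H^1.5.
Q = (2/3)*0.645*1.255*sqrt(2*9.81)*0.1312^1.5 = 0.1136 m^3/s
Therefore the discharge over the weir = 0.1136 m^3/s.


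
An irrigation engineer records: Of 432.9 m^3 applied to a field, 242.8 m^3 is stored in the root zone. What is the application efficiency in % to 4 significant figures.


Approach: apply the application efficiency ratio, Ea = (stored/applied)*100.
Ea = (242.8/432.9)*100 = 56.09 %
Therefore the application efficiency = 56.09 %.


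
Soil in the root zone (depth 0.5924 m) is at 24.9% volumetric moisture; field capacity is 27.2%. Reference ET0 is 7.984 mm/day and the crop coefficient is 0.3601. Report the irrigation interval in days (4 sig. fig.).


Approach: apply soil-water budget scheduling, SMD = (FC-theta)/100*depth*1000; ETc = ET0*Kc; interval = SMD/ETc.
Step 1 — soil moisture deficit:
  SMD = (27.2 - 24.9)/100 * 0.5924 * 1000 = 13.6252 mm
Step 2 — daily crop ET (ETc = ET0*Kc):
  ETc = 7.984 * 0.3601 = 2.87504 mm/day
Step 3 — irrigation interval (SMD/ETc):
  interval = 13.6252 / 2.87504 = 4.739 days
Therefore the irrigation interval = 4.739 days.


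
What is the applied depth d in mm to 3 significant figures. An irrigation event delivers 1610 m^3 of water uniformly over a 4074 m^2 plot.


Approach: apply depth from volume over area, d = (V/A)*1000.
d = (1610 / 4074) * 1000 = 395 mm
Therefore the applied depth d = 395 mm.


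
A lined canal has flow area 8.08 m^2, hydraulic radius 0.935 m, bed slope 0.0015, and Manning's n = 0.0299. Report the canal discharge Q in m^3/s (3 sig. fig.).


Approach: apply Manning's equation, Q = (1/n)*A*R^(2/3)*S^(1/2).
Q = (1/0.0299) * 8.08 * 0.935^(2/3) * 0.0015^(1/2) = 10.0 m^3/s
Therefore the canal discharge Q = 10.0 m^3/s.


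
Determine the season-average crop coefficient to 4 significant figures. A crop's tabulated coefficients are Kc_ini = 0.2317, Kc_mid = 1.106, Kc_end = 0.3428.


Approach: apply a simple seasonal average, Kc_avg = (Kc_ini + Kc_mid + Kc_end)/3.
Kc_avg = (0.2317 + 1.106 + 0.3428)/3 = 0.5602
Therefore the season-average crop coefficient = 0.5602.


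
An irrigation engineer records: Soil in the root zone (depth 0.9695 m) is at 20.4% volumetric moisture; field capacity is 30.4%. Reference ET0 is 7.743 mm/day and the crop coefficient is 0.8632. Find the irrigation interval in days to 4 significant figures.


Approach: apply soil-water budget scheduling, SMD = (FC-theta)/100*depth*1000; ETc = ET0*Kc; interval = SMD/ETc.
Step 1 — soil moisture deficit:
  SMD = (30.4 - 20.4)/100 * 0.9695 * 1000 = 96.9500 mm
Step 2 — daily crop ET (ETc = ET0*Kc):
  ETc = 7.743 * 0.8632 = 6.68376 mm/day
Step 3 — irrigation interval (SMD/ETc):
  interval = 96.9500 / 6.68376 = 14.51 days
Therefore the irrigation interval = 14.51 days.


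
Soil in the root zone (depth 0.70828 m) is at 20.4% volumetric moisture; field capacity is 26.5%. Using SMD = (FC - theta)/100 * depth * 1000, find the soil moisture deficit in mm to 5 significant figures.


SMD = (26.5 - 20.4)/100 * 0.70828 * 1000 = 43.205 mm
Therefore the soil moisture deficit = 43.205 mm.


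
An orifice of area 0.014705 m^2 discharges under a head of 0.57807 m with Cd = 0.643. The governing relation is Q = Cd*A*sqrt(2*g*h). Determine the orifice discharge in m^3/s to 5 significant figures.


Q = 0.643 * 0.014705 * sqrt(2*9.81*0.57807) = 0.031843 m^3/s
Therefore the orifice discharge = 0.031843 m^3/s.


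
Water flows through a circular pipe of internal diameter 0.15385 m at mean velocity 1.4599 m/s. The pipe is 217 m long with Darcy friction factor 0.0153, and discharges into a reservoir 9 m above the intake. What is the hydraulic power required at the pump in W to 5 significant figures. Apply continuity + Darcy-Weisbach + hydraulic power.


Approach: apply continuity + Darcy-Weisbach + hydraulic power, Q = A*v; hf = f*(L/D)*(v^2/(2g)); H = static + hf; P = rho*g*Q*H.
Step 1 — flow rate (continuity, Q = A*v):
  A = pi*(0.15385/2)^2 = 0.01859024 m^2
  Q = 0.01859024 * 1.4599 = 0.02713988 m^3/s
Step 2 — friction head loss (Darcy-Weisbach):
  hf = 0.0153 * (217/0.15385) * (1.4599^2 / (2*9.81))
  hf = 2.344234 m
Step 3 — total head: H = 9 + 2.344234 = 11.34423 m
Step 4 — hydraulic power (P = rho*g*Q*H):
  P = 1000 * 9.81 * 0.02713988 * 11.34423 = 3020.3 W
Therefore the hydraulic power required at the pump = 3020.3 W.


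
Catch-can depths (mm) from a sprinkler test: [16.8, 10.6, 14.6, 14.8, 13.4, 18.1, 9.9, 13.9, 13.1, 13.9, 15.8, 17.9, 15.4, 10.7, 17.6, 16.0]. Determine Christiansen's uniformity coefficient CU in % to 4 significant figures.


Approach: apply Christiansen's uniformity coefficient, CU = (1 - mean_abs_deviation/mean)*100.
mean = 14.5312 mm
mean |d_i - mean| = 2.02734 mm
CU = (1 - 2.02734/14.5312)*100 = 86.05 %
Therefore Christiansen's uniformity coefficient CU = 86.05 %.


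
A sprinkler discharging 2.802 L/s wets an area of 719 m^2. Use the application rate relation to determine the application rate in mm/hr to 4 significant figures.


Approach: apply the application rate relation, rate = (Q/A)*3600.
rate = (2.802 / 719) * 3600 = 14.03 mm/hr
Therefore the application rate = 14.03 mm/hr.


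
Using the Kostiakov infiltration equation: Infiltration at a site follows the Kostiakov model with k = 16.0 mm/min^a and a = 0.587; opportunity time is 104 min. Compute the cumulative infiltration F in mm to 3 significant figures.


Approach: apply the Kostiakov infiltration equation, F = k*t^a.
F = 16.0 * 104^0.587 = 244 mm
Therefore the cumulative infiltration F = 244 mm.


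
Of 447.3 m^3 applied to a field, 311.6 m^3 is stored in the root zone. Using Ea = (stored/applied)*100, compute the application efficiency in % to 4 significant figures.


Ea = (311.6/447.3)*100 = 69.66 %
Therefore the application efficiency = 69.66 %.


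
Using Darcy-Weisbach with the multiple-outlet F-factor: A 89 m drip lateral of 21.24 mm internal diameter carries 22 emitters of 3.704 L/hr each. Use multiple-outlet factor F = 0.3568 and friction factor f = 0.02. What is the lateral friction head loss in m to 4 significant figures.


Approach: apply Darcy-Weisbach with the multiple-outlet F-factor, Q = n*q/(3600*1000) m^3/s; v = Q/A; hf = F*f*(L/D)*(v^2/(2g)).
Q = 22*3.704/(3600*1000) = 2.26356e-05 m^3/s
A = pi*(21.24e-3/2)^2 = 3.54323e-04 m^2, so v = Q/A = 0.0638840 m/s
hf = 0.3568*0.02*(89/0.02124)*(0.0638840^2/(2*9.81)) = 0.006220 m
Therefore the lateral friction head loss = 0.006220 m.


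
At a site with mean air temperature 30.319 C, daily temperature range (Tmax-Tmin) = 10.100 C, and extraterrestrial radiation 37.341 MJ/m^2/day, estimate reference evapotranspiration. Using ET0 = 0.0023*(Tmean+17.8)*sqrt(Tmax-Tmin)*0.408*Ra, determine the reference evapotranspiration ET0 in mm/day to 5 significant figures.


ET0 = 0.0023*(30.319+17.8)*sqrt(10.100)*0.408*37.341 = 5.3586 mm/day
Therefore the reference evapotranspiration ET0 = 5.3586 mm/day.


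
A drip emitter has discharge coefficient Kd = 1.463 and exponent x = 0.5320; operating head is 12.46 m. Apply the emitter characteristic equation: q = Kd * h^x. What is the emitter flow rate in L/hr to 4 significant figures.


q = 1.463 * 12.46^0.5320 = 5.598 L/hr
Therefore the emitter flow rate = 5.598 L/hr.


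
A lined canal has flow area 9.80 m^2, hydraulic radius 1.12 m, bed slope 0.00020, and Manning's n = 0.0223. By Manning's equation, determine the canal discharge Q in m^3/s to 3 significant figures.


Approach: apply Manning's equation, Q = (1/n)*A*R^(2/3)*S^(1/2).
Q = (1/0.0223) * 9.80 * 1.12^(2/3) * 0.00020^(1/2) = 6.70 m^3/s
Therefore the canal discharge Q = 6.70 m^3/s.


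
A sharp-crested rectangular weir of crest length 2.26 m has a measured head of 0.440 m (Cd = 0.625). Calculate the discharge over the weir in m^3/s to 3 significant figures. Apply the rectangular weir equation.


Approach: apply the rectangular weir equation, Q = (2/3)*Cd*L*sqrt(2g)*H^1.5.
Q = (2/3)*0.625*2.26*sqrt(2*9.81)*0.440^1.5 = 1.22 m^3/s
Therefore the discharge over the weir = 1.22 m^3/s.


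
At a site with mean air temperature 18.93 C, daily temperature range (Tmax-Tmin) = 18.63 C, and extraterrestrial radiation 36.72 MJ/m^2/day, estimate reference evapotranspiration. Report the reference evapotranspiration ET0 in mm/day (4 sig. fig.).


Approach: apply the Hargreaves-Samani method, ET0 = 0.0023*(Tmean+17.8)*sqrt(Tmax-Tmin)*0.408*Ra.
ET0 = 0.0023*(18.93+17.8)*sqrt(18.63)*0.408*36.72 = 5.463 mm/day
Therefore the reference evapotranspiration ET0 = 5.463 mm/day.


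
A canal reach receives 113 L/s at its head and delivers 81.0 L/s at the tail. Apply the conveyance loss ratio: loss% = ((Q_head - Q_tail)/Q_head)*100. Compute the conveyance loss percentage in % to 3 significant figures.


loss = ((113 - 81.0)/113)*100 = 28.3 %
Therefore the conveyance loss percentage = 28.3 %.


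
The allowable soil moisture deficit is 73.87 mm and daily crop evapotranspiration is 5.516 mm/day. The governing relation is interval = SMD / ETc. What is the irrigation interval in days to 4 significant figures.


interval = 73.87 / 5.516 = 13.39 days
Therefore the irrigation interval = 13.39 days.


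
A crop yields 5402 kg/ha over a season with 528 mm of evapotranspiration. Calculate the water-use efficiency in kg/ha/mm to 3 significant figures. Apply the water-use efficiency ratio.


Approach: apply the water-use efficiency ratio, WUE = yield/ET.
WUE = 5402 / 528 = 10.2 kg/ha/mm
Therefore the water-use efficiency = 10.2 kg/ha/mm.


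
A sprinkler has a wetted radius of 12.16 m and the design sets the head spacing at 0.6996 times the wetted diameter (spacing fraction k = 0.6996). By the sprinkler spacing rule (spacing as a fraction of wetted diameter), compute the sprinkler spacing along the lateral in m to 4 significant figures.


Approach: apply the sprinkler spacing rule (spacing as a fraction of wetted diameter), S = k*(2*R).
S = 0.6996 * (2 * 12.16) = 17.01 m
Therefore the sprinkler spacing along the lateral = 17.01 m.


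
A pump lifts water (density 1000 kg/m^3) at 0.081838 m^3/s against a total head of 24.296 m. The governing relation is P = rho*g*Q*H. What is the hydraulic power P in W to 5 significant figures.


P = 1000 * 9.81 * 0.081838 * 24.296 = 19506 W
Therefore the hydraulic power P = 19506 W.


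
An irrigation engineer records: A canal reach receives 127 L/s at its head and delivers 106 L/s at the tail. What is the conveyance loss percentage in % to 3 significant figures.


Approach: apply the conveyance loss ratio, loss% = ((Q_head - Q_tail)/Q_head)*100.
loss = ((127 - 106)/127)*100 = 16.5 %
Therefore the conveyance loss percentage = 16.5 %.


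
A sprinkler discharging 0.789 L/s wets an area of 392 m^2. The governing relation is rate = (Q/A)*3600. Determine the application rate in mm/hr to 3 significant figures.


rate = (0.789 / 392) * 3600 = 7.25 mm/hr
Therefore the application rate = 7.25 mm/hr.


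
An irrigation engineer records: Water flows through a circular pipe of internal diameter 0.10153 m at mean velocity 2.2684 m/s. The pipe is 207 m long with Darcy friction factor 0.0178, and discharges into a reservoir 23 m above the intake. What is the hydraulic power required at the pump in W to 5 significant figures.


Approach: apply continuity + Darcy-Weisbach + hydraulic power, Q = A*v; hf = f*(L/D)*(v^2/(2g)); H = static + hf; P = rho*g*Q*H.
Step 1 — flow rate (continuity, Q = A*v):
  A = pi*(0.10153/2)^2 = 0.008096152 m^2
  Q = 0.008096152 * 2.2684 = 0.01836531 m^3/s
Step 2 — friction head loss (Darcy-Weisbach):
  hf = 0.0178 * (207/0.10153) * (2.2684^2 / (2*9.81))
  hf = 9.517793 m
Step 3 — total head: H = 23 + 9.517793 = 32.51779 m
Step 4 — hydraulic power (P = rho*g*Q*H):
  P = 1000 * 9.81 * 0.01836531 * 32.51779 = 5858.5 W
Therefore the hydraulic power required at the pump = 5858.5 W.


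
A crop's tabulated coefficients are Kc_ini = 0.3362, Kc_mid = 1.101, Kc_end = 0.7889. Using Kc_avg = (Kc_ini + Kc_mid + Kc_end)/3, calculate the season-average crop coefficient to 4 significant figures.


Kc_avg = (0.3362 + 1.101 + 0.7889)/3 = 0.7420
Therefore the season-average crop coefficient = 0.7420.


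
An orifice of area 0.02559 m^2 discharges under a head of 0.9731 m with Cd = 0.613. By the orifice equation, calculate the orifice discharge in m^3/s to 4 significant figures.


Approach: apply the orifice equation, Q = Cd*A*sqrt(2*g*h).
Q = 0.613 * 0.02559 * sqrt(2*9.81*0.9731) = 0.06854 m^3/s
Therefore the orifice discharge = 0.06854 m^3/s.


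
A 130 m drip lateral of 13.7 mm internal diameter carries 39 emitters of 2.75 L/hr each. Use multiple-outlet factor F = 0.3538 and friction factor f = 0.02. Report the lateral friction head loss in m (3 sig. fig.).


Approach: apply Darcy-Weisbach with the multiple-outlet F-factor, Q = n*q/(3600*1000) m^3/s; v = Q/A; hf = F*f*(L/D)*(v^2/(2g)).
Q = 39*2.75/(3600*1000) = 2.9792e-05 m^3/s
A = pi*(13.7e-3/2)^2 = 1.4741e-04 m^2, so v = Q/A = 0.20210 m/s
hf = 0.3538*0.02*(130/0.0137)*(0.20210^2/(2*9.81)) = 0.140 m
Therefore the lateral friction head loss = 0.140 m.


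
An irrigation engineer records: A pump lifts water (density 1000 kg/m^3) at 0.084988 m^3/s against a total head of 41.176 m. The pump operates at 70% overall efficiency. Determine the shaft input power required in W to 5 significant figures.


Approach: apply hydraulic power then efficiency conversion, P = rho*g*Q*H; P_in = P/eta.
Step 1 — hydraulic power (P = rho*g*Q*H):
  P = 1000 * 9.81 * 0.084988 * 41.176 = 34329.76 W
Step 2 — input power: P_in = P/eta = 34329.76 / 0.7 = 49043 W
Therefore the shaft input power required = 49043 W.


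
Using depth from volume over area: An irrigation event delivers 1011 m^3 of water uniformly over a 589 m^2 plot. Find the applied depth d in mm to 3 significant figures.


Approach: apply depth from volume over area, d = (V/A)*1000.
d = (1011 / 589) * 1000 = 1720 mm
Therefore the applied depth d = 1720 mm.


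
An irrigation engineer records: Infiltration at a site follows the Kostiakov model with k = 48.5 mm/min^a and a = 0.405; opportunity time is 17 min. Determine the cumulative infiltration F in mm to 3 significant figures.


Approach: apply the Kostiakov infiltration equation, F = k*t^a.
F = 48.5 * 17^0.405 = 153 mm
Therefore the cumulative infiltration F = 153 mm.


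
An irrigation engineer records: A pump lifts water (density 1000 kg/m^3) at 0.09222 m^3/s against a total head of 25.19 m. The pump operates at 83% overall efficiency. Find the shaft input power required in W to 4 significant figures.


Approach: apply hydraulic power then efficiency conversion, P = rho*g*Q*H; P_in = P/eta.
Step 1 — hydraulic power (P = rho*g*Q*H):
  P = 1000 * 9.81 * 0.09222 * 25.19 = 22788.8 W
Step 2 — input power: P_in = P/eta = 22788.8 / 0.83 = 27460 W
Therefore the shaft input power required = 27460 W.


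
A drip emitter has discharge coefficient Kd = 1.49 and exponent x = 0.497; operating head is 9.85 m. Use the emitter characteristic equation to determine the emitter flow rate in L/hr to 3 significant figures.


Approach: apply the emitter characteristic equation, q = Kd * h^x.
q = 1.49 * 9.85^0.497 = 4.64 L/hr
Therefore the emitter flow rate = 4.64 L/hr.


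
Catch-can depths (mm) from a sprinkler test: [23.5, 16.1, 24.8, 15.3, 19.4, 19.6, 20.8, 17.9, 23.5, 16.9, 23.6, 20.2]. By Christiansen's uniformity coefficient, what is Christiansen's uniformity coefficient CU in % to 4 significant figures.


Approach: apply Christiansen's uniformity coefficient, CU = (1 - mean_abs_deviation/mean)*100.
mean = 20.1333 mm
mean |d_i - mean| = 2.60000 mm
CU = (1 - 2.60000/20.1333)*100 = 87.09 %
Therefore Christiansen's uniformity coefficient CU = 87.09 %.


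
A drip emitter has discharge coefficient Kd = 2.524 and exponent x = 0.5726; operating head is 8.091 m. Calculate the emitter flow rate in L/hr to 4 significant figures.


Approach: apply the emitter characteristic equation, q = Kd * h^x.
q = 2.524 * 8.091^0.5726 = 8.356 L/hr
Therefore the emitter flow rate = 8.356 L/hr.


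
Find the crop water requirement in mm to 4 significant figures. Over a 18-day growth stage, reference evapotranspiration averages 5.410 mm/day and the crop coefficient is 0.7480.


Approach: apply the crop water requirement relation, CWR = ET0 * Kc * days.
CWR = 5.410 * 0.7480 * 18 = 72.84 mm
Therefore the crop water requirement = 72.84 mm.


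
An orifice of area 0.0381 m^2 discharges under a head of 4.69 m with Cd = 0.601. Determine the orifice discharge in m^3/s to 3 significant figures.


Approach: apply the orifice equation, Q = Cd*A*sqrt(2*g*h).
Q = 0.601 * 0.0381 * sqrt(2*9.81*4.69) = 0.220 m^3/s
Therefore the orifice discharge = 0.220 m^3/s.


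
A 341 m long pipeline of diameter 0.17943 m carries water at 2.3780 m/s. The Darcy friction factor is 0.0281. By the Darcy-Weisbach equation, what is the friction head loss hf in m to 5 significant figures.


Approach: apply the Darcy-Weisbach equation, hf = f*(L/D)*(v^2/(2g)).
hf = 0.0281 * (341/0.17943) * (2.3780^2 / (2*9.81))
hf = 15.392 m
Therefore the friction head loss hf = 15.392 m.


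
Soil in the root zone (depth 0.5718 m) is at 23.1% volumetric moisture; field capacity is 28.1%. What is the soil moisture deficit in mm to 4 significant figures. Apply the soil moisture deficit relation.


Approach: apply the soil moisture deficit relation, SMD = (FC - theta)/100 * depth * 1000.
SMD = (28.1 - 23.1)/100 * 0.5718 * 1000 = 28.59 mm
Therefore the soil moisture deficit = 28.59 mm.


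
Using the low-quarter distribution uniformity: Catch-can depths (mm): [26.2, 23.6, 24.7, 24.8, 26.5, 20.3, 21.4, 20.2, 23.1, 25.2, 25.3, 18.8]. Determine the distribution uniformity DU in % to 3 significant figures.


Approach: apply the low-quarter distribution uniformity, DU = (mean of lowest quarter of readings / overall mean)*100.
sorted lowest 3 of 12: [18.8, 20.2, 20.3] -> mean = 19.767 mm
overall mean = 23.342 mm
DU = (19.767/23.342)*100 = 84.7 %
Therefore the distribution uniformity DU = 84.7 %.


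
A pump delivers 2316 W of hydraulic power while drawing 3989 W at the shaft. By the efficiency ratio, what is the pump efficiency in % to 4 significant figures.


Approach: apply the efficiency ratio, eta = (P_out/P_in)*100.
eta = (2316 / 3989) * 100 = 58.06 %
Therefore the pump efficiency = 58.06 %.


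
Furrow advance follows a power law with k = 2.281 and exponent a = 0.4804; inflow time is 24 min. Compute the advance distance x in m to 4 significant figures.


Approach: apply the power-law advance function, x = k*t^a.
x = 2.281 * 24^0.4804 = 10.50 m
Therefore the advance distance x = 10.50 m.


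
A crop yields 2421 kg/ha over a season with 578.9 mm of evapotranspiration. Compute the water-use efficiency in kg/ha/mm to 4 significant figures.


Approach: apply the water-use efficiency ratio, WUE = yield/ET.
WUE = 2421 / 578.9 = 4.182 kg/ha/mm
Therefore the water-use efficiency = 4.182 kg/ha/mm.


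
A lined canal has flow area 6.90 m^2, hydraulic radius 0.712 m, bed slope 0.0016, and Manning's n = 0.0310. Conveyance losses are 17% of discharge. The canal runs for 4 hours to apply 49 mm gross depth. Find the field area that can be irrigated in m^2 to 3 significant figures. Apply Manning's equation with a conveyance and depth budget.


Approach: apply Manning's equation with a conveyance and depth budget, Q = (1/n)*A*R^(2/3)*S^(1/2); Q_field = Q*(1-loss); Area = Q_field*t/(d/1000).
Step 1 — canal discharge (Manning's equation):
  Q = (1/0.0310) * 6.90 * 0.712^(2/3) * 0.0016^(1/2) = 7.0991 m^3/s
Step 2 — delivered flow: Q_field = 7.0991*(1 - 17/100) = 5.8922 m^3/s
Step 3 — volume delivered: V = 5.8922 * 4*3600 = 84848 m^3
Step 4 — area served: A = V / (depth/1000) = 84848 / 0.049 = 1730000 m^2
Therefore the field area that can be irrigated = 1730000 m^2.


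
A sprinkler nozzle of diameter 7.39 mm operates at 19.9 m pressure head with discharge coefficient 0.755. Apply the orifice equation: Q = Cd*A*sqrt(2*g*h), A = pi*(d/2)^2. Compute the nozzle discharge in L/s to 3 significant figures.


A = pi*(7.39e-3/2)^2 = 4.2892e-05 m^2
Q = 0.755 * 4.2892e-05 * sqrt(2*9.81*19.9) * 1000 = 0.640 L/s
Therefore the nozzle discharge = 0.640 L/s.


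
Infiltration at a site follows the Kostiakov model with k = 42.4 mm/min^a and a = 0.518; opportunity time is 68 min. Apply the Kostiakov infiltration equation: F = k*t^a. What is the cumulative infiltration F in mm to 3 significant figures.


F = 42.4 * 68^0.518 = 377 mm
Therefore the cumulative infiltration F = 377 mm.


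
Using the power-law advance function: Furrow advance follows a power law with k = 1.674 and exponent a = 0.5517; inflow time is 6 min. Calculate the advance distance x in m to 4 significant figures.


Approach: apply the power-law advance function, x = k*t^a.
x = 1.674 * 6^0.5517 = 4.498 m
Therefore the advance distance x = 4.498 m.


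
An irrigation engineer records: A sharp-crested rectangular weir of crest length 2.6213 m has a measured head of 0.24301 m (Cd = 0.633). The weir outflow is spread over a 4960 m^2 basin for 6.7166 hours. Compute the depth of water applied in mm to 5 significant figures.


Approach: apply the rectangular weir equation with a volume-to-depth conversion, Q = (2/3)*Cd*L*sqrt(2g)*H^1.5; d = Q*t/A * 1000.
Step 1 — weir discharge:
  Q = (2/3)*0.633*2.6213*sqrt(2*9.81)*0.24301^1.5 = 0.5869686 m^3/s
Step 2 — volume: V = 0.5869686 * 6.7166*3600 = 14192.76 m^3
Step 3 — depth: d = V/A * 1000 = 14192.76/4960 * 1000 = 2861.4 mm
Therefore the depth of water applied = 2861.4 mm.


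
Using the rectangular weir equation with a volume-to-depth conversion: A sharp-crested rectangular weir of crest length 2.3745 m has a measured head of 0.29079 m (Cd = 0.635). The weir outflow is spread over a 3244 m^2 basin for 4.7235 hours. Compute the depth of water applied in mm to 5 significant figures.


Approach: apply the rectangular weir equation with a volume-to-depth conversion, Q = (2/3)*Cd*L*sqrt(2g)*H^1.5; d = Q*t/A * 1000.
Step 1 — weir discharge:
  Q = (2/3)*0.635*2.3745*sqrt(2*9.81)*0.29079^1.5 = 0.6981895 m^3/s
Step 2 — volume: V = 0.6981895 * 4.7235*3600 = 11872.43 m^3
Step 3 — depth: d = V/A * 1000 = 11872.43/3244 * 1000 = 3659.8 mm
Therefore the depth of water applied = 3659.8 mm.


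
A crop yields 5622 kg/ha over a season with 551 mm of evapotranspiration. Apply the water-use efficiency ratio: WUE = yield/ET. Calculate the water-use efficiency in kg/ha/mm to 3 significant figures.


WUE = 5622 / 551 = 10.2 kg/ha/mm
Therefore the water-use efficiency = 10.2 kg/ha/mm.


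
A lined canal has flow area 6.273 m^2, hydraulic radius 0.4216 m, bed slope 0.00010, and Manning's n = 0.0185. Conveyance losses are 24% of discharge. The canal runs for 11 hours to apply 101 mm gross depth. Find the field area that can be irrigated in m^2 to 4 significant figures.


Approach: apply Manning's equation with a conveyance and depth budget, Q = (1/n)*A*R^(2/3)*S^(1/2); Q_field = Q*(1-loss); Area = Q_field*t/(d/1000).
Step 1 — canal discharge (Manning's equation):
  Q = (1/0.0185) * 6.273 * 0.4216^(2/3) * 0.00010^(1/2) = 1.90650 m^3/s
Step 2 — delivered flow: Q_field = 1.90650*(1 - 24/100) = 1.44894 m^3/s
Step 3 — volume delivered: V = 1.44894 * 11*3600 = 57378.1 m^3
Step 4 — area served: A = V / (depth/1000) = 57378.1 / 0.101 = 568100 m^2
Therefore the field area that can be irrigated = 568100 m^2.


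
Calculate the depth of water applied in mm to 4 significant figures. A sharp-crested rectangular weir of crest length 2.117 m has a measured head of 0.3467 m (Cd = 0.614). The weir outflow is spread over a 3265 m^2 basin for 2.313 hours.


Approach: apply the rectangular weir equation with a volume-to-depth conversion, Q = (2/3)*Cd*L*sqrt(2g)*H^1.5; d = Q*t/A * 1000.
Step 1 — weir discharge:
  Q = (2/3)*0.614*2.117*sqrt(2*9.81)*0.3467^1.5 = 0.783571 m^3/s
Step 2 — volume: V = 0.783571 * 2.313*3600 = 6524.64 m^3
Step 3 — depth: d = V/A * 1000 = 6524.64/3265 * 1000 = 1998 mm
Therefore the depth of water applied = 1998 mm.


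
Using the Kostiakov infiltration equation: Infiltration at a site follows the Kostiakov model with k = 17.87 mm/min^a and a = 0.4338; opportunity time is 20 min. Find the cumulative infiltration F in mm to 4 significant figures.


Approach: apply the Kostiakov infiltration equation, F = k*t^a.
F = 17.87 * 20^0.4338 = 65.54 mm
Therefore the cumulative infiltration F = 65.54 mm.


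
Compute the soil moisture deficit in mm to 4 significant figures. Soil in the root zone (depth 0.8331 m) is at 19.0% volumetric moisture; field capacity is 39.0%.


Approach: apply the soil moisture deficit relation, SMD = (FC - theta)/100 * depth * 1000.
SMD = (39.0 - 19.0)/100 * 0.8331 * 1000 = 166.6 mm
Therefore the soil moisture deficit = 166.6 mm.


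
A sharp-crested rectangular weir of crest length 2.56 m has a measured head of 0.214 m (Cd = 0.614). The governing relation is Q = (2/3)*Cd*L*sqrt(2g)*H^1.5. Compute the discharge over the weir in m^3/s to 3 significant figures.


Q = (2/3)*0.614*2.56*sqrt(2*9.81)*0.214^1.5 = 0.460 m^3/s
Therefore the discharge over the weir = 0.460 m^3/s.


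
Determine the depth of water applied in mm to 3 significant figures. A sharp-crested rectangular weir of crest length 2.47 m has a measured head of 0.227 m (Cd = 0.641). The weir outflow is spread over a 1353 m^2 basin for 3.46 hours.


Approach: apply the rectangular weir equation with a volume-to-depth conversion, Q = (2/3)*Cd*L*sqrt(2g)*H^1.5; d = Q*t/A * 1000.
Step 1 — weir discharge:
  Q = (2/3)*0.641*2.47*sqrt(2*9.81)*0.227^1.5 = 0.50565 m^3/s
Step 2 — volume: V = 0.50565 * 3.46*3600 = 6298.4 m^3
Step 3 — depth: d = V/A * 1000 = 6298.4/1353 * 1000 = 4660 mm
Therefore the depth of water applied = 4660 mm.


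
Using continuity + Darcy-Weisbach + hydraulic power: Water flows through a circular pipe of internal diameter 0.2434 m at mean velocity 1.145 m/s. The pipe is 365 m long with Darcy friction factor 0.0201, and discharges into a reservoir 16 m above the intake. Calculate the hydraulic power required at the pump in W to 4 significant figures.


Approach: apply continuity + Darcy-Weisbach + hydraulic power, Q = A*v; hf = f*(L/D)*(v^2/(2g)); H = static + hf; P = rho*g*Q*H.
Step 1 — flow rate (continuity, Q = A*v):
  A = pi*(0.2434/2)^2 = 0.0465298 m^2
  Q = 0.0465298 * 1.145 = 0.0532766 m^3/s
Step 2 — friction head loss (Darcy-Weisbach):
  hf = 0.0201 * (365/0.2434) * (1.145^2 / (2*9.81))
  hf = 2.01410 m
Step 3 — total head: H = 16 + 2.01410 = 18.0141 m
Step 4 — hydraulic power (P = rho*g*Q*H):
  P = 1000 * 9.81 * 0.0532766 * 18.0141 = 9415 W
Therefore the hydraulic power required at the pump = 9415 W.


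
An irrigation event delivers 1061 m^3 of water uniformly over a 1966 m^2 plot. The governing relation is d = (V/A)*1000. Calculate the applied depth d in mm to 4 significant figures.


d = (1061 / 1966) * 1000 = 539.7 mm
Therefore the applied depth d = 539.7 mm.


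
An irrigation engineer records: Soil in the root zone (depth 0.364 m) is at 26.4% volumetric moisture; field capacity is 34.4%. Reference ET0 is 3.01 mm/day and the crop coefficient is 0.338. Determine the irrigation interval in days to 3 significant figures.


Approach: apply soil-water budget scheduling, SMD = (FC-theta)/100*depth*1000; ETc = ET0*Kc; interval = SMD/ETc.
Step 1 — soil moisture deficit:
  SMD = (34.4 - 26.4)/100 * 0.364 * 1000 = 29.120 mm
Step 2 — daily crop ET (ETc = ET0*Kc):
  ETc = 3.01 * 0.338 = 1.0174 mm/day
Step 3 — irrigation interval (SMD/ETc):
  interval = 29.120 / 1.0174 = 28.6 days
Therefore the irrigation interval = 28.6 days.


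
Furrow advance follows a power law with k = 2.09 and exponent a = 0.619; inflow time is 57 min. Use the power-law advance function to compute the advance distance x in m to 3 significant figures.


Approach: apply the power-law advance function, x = k*t^a.
x = 2.09 * 57^0.619 = 25.5 m
Therefore the advance distance x = 25.5 m.


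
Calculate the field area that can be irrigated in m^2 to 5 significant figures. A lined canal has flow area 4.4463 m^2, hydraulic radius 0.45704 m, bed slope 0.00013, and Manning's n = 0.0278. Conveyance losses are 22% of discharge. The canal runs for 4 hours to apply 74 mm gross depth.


Approach: apply Manning's equation with a conveyance and depth budget, Q = (1/n)*A*R^(2/3)*S^(1/2); Q_field = Q*(1-loss); Area = Q_field*t/(d/1000).
Step 1 — canal discharge (Manning's equation):
  Q = (1/0.0278) * 4.4463 * 0.45704^(2/3) * 0.00013^(1/2) = 1.082003 m^3/s
Step 2 — delivered flow: Q_field = 1.082003*(1 - 22/100) = 0.8439623 m^3/s
Step 3 — volume delivered: V = 0.8439623 * 4*3600 = 12153.06 m^3
Step 4 — area served: A = V / (depth/1000) = 12153.06 / 0.074 = 164230 m^2
Therefore the field area that can be irrigated = 164230 m^2.


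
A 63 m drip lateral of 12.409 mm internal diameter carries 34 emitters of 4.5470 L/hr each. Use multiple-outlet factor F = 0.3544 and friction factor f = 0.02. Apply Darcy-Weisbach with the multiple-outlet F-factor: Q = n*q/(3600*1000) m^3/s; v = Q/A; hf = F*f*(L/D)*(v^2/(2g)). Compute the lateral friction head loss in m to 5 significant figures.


Q = 34*4.5470/(3600*1000) = 4.294389e-05 m^3/s
A = pi*(12.409e-3/2)^2 = 1.209382e-04 m^2, so v = Q/A = 0.3550896 m/s
hf = 0.3544*0.02*(63/0.012409)*(0.3550896^2/(2*9.81)) = 0.23126 m
Therefore the lateral friction head loss = 0.23126 m.


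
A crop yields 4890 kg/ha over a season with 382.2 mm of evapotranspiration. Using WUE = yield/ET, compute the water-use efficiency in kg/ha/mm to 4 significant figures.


WUE = 4890 / 382.2 = 12.79 kg/ha/mm
Therefore the water-use efficiency = 12.79 kg/ha/mm.


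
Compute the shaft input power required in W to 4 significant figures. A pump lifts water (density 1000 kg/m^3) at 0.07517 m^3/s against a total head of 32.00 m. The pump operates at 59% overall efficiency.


Approach: apply hydraulic power then efficiency conversion, P = rho*g*Q*H; P_in = P/eta.
Step 1 — hydraulic power (P = rho*g*Q*H):
  P = 1000 * 9.81 * 0.07517 * 32.00 = 23597.4 W
Step 2 — input power: P_in = P/eta = 23597.4 / 0.59 = 40000 W
Therefore the shaft input power required = 40000 W.


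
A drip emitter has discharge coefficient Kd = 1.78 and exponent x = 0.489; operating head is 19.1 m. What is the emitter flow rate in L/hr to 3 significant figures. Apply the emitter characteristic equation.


Approach: apply the emitter characteristic equation, q = Kd * h^x.
q = 1.78 * 19.1^0.489 = 7.53 L/hr
Therefore the emitter flow rate = 7.53 L/hr.


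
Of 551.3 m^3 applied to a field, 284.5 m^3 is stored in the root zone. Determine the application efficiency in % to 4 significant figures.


Approach: apply the application efficiency ratio, Ea = (stored/applied)*100.
Ea = (284.5/551.3)*100 = 51.61 %
Therefore the application efficiency = 51.61 %.


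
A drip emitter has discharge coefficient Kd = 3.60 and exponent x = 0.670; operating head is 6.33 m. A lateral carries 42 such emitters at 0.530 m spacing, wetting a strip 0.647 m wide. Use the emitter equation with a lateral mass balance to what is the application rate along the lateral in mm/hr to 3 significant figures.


Approach: apply the emitter equation with a lateral mass balance, q = Kd*h^x; Q = n*q; rate = Q/(n*spacing*width).
Step 1 — single emitter flow (q = Kd*h^x):
  q = 3.60 * 6.33^0.670 = 12.395 L/hr
Step 2 — total lateral flow: Q = 42 * 12.395 = 520.59 L/hr
Step 3 — wetted area: A = 42 * 0.530 * 0.647 = 14.402 m^2
Step 4 — application rate: Q/A = 520.59/14.402 = 36.1 mm/hr
Therefore the application rate along the lateral = 36.1 mm/hr.


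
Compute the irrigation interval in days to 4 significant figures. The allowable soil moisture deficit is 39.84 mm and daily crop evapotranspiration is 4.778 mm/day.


Approach: apply the irrigation interval relation, interval = SMD / ETc.
interval = 39.84 / 4.778 = 8.338 days
Therefore the irrigation interval = 8.338 days.


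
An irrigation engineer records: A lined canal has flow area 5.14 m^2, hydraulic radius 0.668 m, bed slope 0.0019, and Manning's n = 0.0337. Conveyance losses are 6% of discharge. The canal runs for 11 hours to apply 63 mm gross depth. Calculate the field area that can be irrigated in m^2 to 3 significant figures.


Approach: apply Manning's equation with a conveyance and depth budget, Q = (1/n)*A*R^(2/3)*S^(1/2); Q_field = Q*(1-loss); Area = Q_field*t/(d/1000).
Step 1 — canal discharge (Manning's equation):
  Q = (1/0.0337) * 5.14 * 0.668^(2/3) * 0.0019^(1/2) = 5.0804 m^3/s
Step 2 — delivered flow: Q_field = 5.0804*(1 - 6/100) = 4.7755 m^3/s
Step 3 — volume delivered: V = 4.7755 * 11*3600 = 189110 m^3
Step 4 — area served: A = V / (depth/1000) = 189110 / 0.063 = 3000000 m^2
Therefore the field area that can be irrigated = 3000000 m^2.


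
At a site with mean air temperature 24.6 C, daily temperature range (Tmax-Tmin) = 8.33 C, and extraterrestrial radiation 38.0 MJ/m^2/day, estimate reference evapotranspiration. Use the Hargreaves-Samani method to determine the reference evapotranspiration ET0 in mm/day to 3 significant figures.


Approach: apply the Hargreaves-Samani method, ET0 = 0.0023*(Tmean+17.8)*sqrt(Tmax-Tmin)*0.408*Ra.
ET0 = 0.0023*(24.6+17.8)*sqrt(8.33)*0.408*38.0 = 4.36 mm/day
Therefore the reference evapotranspiration ET0 = 4.36 mm/day.


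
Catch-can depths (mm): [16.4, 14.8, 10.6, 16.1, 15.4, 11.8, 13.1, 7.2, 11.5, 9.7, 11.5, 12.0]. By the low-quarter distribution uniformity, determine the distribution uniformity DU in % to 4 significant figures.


Approach: apply the low-quarter distribution uniformity, DU = (mean of lowest quarter of readings / overall mean)*100.
sorted lowest 3 of 12: [7.2, 9.7, 10.6] -> mean = 9.16667 mm
overall mean = 12.5083 mm
DU = (9.16667/12.5083)*100 = 73.28 %
Therefore the distribution uniformity DU = 73.28 %.


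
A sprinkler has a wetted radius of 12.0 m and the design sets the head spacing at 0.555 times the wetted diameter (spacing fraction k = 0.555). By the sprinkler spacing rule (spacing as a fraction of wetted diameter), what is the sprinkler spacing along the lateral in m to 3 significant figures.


Approach: apply the sprinkler spacing rule (spacing as a fraction of wetted diameter), S = k*(2*R).
S = 0.555 * (2 * 12.0) = 13.3 m
Therefore the sprinkler spacing along the lateral = 13.3 m.


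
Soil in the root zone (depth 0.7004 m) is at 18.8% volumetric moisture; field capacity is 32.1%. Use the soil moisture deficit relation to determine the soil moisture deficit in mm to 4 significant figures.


Approach: apply the soil moisture deficit relation, SMD = (FC - theta)/100 * depth * 1000.
SMD = (32.1 - 18.8)/100 * 0.7004 * 1000 = 93.15 mm
Therefore the soil moisture deficit = 93.15 mm.


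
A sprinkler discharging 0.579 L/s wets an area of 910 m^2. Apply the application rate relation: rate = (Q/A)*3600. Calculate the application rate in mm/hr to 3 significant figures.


rate = (0.579 / 910) * 3600 = 2.29 mm/hr
Therefore the application rate = 2.29 mm/hr.


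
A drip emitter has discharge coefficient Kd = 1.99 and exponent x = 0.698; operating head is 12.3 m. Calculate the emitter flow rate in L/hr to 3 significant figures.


Approach: apply the emitter characteristic equation, q = Kd * h^x.
q = 1.99 * 12.3^0.698 = 11.5 L/hr
Therefore the emitter flow rate = 11.5 L/hr.


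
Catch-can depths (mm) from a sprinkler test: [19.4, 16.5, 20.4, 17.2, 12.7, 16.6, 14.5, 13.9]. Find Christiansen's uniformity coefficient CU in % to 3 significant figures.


Approach: apply Christiansen's uniformity coefficient, CU = (1 - mean_abs_deviation/mean)*100.
mean = 16.400 mm
mean |d_i - mean| = 2.0250 mm
CU = (1 - 2.0250/16.400)*100 = 87.7 %
Therefore Christiansen's uniformity coefficient CU = 87.7 %.


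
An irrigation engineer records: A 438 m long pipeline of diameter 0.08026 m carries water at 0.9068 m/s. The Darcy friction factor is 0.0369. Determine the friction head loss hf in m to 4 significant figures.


Approach: apply the Darcy-Weisbach equation, hf = f*(L/D)*(v^2/(2g)).
hf = 0.0369 * (438/0.08026) * (0.9068^2 / (2*9.81))
hf = 8.440 m
Therefore the friction head loss hf = 8.440 m.


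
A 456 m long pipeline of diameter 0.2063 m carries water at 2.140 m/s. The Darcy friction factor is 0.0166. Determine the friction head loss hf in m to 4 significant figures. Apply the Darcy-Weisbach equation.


Approach: apply the Darcy-Weisbach equation, hf = f*(L/D)*(v^2/(2g)).
hf = 0.0166 * (456/0.2063) * (2.140^2 / (2*9.81))
hf = 8.565 m
Therefore the friction head loss hf = 8.565 m.


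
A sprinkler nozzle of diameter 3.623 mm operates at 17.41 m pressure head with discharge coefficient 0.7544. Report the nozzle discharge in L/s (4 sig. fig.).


Approach: apply the orifice equation, Q = Cd*A*sqrt(2*g*h), A = pi*(d/2)^2.
A = pi*(3.623e-3/2)^2 = 1.03092e-05 m^2
Q = 0.7544 * 1.03092e-05 * sqrt(2*9.81*17.41) * 1000 = 0.1437 L/s
Therefore the nozzle discharge = 0.1437 L/s.


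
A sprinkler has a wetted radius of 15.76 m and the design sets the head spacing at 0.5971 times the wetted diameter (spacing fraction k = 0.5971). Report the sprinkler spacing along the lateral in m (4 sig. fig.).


Approach: apply the sprinkler spacing rule (spacing as a fraction of wetted diameter), S = k*(2*R).
S = 0.5971 * (2 * 15.76) = 18.82 m
Therefore the sprinkler spacing along the lateral = 18.82 m.
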